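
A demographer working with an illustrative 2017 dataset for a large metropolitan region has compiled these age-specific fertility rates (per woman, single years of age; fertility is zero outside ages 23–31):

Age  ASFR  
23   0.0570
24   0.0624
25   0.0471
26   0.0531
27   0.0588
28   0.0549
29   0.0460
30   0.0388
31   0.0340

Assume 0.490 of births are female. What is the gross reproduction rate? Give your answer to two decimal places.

0.22

Proportion female at birth = 0.490.
Sum of ASFRs = 0.0570 + 0.0624 + 0.0471 + 0.0531 + 0.0588 + 0.0549 + 0.0460 + 0.0388 + 0.0340 = 0.4521
TFR = 0.4521
GRR = 0.490 × 0.4521 = 0.22153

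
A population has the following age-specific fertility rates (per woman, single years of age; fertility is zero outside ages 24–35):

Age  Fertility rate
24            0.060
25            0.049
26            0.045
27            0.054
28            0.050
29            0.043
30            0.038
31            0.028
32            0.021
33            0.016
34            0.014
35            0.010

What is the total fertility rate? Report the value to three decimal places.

Sum of ASFRs = 0.060 + 0.049 + 0.045 + 0.054 + 0.050 + 0.043 + 0.038 + 0.028 + 0.021 + 0.016 + 0.014 + 0.010 = 0.428
TFR = 0.428

0.428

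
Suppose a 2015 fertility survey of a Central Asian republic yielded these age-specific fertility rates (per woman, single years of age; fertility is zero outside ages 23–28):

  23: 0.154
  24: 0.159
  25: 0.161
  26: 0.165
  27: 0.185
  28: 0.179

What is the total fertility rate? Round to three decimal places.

1.003

Sum of ASFRs = 0.154 + 0.159 + 0.161 + 0.165 + 0.185 + 0.179 = 1.003
TFR = 1.003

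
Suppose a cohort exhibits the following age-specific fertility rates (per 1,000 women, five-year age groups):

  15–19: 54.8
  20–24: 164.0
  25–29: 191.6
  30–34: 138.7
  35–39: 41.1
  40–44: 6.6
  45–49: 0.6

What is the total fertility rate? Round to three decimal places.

2.987

Sum of ASFRs = 54.8 + 164.0 + 191.6 + 138.7 + 41.1 + 6.6 + 0.6 = 597.4
TFR = 5 × 597.4 / 1000 = 2.987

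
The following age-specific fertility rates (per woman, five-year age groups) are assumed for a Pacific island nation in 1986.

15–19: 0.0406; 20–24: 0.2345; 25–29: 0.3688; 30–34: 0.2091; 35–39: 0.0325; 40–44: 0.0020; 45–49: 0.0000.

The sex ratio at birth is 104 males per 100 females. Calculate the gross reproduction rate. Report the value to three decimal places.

Proportion female at birth = 100 / (100 + 104) = 0.49020.
Sum of ASFRs = 0.0406 + 0.2345 + 0.3688 + 0.2091 + 0.0325 + 0.0020 + 0.0000 = 0.8875
TFR = 5 × 0.8875 = 4.4375
GRR = 0.49020 × 4.4375 = 2.17526

2.175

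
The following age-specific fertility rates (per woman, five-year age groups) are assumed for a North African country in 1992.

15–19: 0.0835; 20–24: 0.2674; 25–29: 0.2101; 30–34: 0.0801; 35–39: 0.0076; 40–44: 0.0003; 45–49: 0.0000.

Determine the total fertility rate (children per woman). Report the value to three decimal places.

3.245

Sum of ASFRs = 0.0835 + 0.2674 + 0.2101 + 0.0801 + 0.0076 + 0.0003 + 0.0000 = 0.6490
TFR = 5 × 0.6490 = 3.245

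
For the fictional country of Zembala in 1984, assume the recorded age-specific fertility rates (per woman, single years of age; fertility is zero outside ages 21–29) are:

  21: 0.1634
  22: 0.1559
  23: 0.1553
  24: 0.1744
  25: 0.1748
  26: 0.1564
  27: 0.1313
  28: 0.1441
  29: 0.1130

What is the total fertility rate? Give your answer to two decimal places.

1.37

Sum of ASFRs = 0.1634 + 0.1559 + 0.1553 + 0.1744 + 0.1748 + 0.1564 + 0.1313 + 0.1441 + 0.1130 = 1.3686
TFR = 1.3686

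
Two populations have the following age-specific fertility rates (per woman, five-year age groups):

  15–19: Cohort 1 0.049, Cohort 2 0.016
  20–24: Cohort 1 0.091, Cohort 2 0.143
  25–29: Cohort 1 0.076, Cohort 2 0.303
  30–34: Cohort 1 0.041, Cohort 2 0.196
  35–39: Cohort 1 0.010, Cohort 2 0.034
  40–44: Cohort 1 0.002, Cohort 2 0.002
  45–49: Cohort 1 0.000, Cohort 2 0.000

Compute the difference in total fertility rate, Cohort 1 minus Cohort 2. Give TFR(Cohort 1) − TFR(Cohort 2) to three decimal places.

-2.125

Cohort 1:
  Sum of ASFRs = 0.049 + 0.091 + 0.076 + 0.041 + 0.010 + 0.002 + 0.000 = 0.269
  TFR = 5 × 0.269 = 1.345
Cohort 2:
  Sum of ASFRs = 0.016 + 0.143 + 0.303 + 0.196 + 0.034 + 0.002 + 0.000 = 0.694
  TFR = 5 × 0.694 = 3.47
Difference = 1.345 − 3.47 = -2.125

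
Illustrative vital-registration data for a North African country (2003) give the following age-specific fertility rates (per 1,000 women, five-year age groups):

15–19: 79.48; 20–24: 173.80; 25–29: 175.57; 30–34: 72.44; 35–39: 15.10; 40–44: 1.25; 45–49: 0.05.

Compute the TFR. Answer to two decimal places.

2.59

Sum of ASFRs = 79.48 + 173.80 + 175.57 + 72.44 + 15.10 + 1.25 + 0.05 = 517.69
TFR = 5 × 517.69 / 1000 = 2.58845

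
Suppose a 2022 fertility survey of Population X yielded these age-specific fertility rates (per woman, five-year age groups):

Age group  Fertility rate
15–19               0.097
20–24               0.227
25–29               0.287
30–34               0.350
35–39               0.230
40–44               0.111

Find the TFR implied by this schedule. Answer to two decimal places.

6.51

Sum of ASFRs = 0.097 + 0.227 + 0.287 + 0.350 + 0.230 + 0.111 = 1.302
TFR = 5 × 1.302 = 6.51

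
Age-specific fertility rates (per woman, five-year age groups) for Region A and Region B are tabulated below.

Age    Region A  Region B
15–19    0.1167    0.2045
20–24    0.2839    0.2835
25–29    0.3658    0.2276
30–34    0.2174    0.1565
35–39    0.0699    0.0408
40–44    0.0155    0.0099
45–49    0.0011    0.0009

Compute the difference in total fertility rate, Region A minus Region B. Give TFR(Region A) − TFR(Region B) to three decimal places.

0.733

Region A:
  Sum of ASFRs = 0.1167 + 0.2839 + 0.3658 + 0.2174 + 0.0699 + 0.0155 + 0.0011 = 1.0703
  TFR = 5 × 1.0703 = 5.3515
Region B:
  Sum of ASFRs = 0.2045 + 0.2835 + 0.2276 + 0.1565 + 0.0408 + 0.0099 + 0.0009 = 0.9237
  TFR = 5 × 0.9237 = 4.6185
Difference = 5.3515 − 4.6185 = 0.733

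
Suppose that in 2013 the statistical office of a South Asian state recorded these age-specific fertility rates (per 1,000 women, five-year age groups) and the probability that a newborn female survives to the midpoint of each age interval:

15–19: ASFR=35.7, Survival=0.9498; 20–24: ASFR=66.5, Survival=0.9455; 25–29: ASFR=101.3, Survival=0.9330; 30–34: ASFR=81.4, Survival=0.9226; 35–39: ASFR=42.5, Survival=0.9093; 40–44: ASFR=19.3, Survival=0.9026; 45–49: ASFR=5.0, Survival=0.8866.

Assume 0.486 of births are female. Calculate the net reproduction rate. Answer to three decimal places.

0.794

Proportion female at birth = 0.486.
Per-age-group product (5 × ASFR × survival probability):
  15–19: 5 × 35.7/1000 × 0.9498 = 0.16954
  20–24: 5 × 66.5/1000 × 0.9455 = 0.31438
  25–29: 5 × 101.3/1000 × 0.9330 = 0.47256
  30–34: 5 × 81.4/1000 × 0.9226 = 0.37550
  35–39: 5 × 42.5/1000 × 0.9093 = 0.19323
  40–44: 5 × 19.3/1000 × 0.9026 = 0.08710
  45–49: 5 × 5.0/1000 × 0.8866 = 0.02217
Sum = 1.63448
NRR = 0.486 × 1.63448 = 0.79436
An NRR under 1 implies long-run decline under these rates.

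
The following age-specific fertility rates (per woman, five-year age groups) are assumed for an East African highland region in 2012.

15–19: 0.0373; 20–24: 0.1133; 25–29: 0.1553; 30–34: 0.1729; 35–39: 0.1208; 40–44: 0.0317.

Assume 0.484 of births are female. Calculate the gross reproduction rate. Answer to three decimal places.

Proportion female at birth = 0.484.
Sum of ASFRs = 0.0373 + 0.1133 + 0.1553 + 0.1729 + 0.1208 + 0.0317 = 0.6313
TFR = 5 × 0.6313 = 3.1565
GRR = 0.484 × 3.1565 = 1.52775

1.528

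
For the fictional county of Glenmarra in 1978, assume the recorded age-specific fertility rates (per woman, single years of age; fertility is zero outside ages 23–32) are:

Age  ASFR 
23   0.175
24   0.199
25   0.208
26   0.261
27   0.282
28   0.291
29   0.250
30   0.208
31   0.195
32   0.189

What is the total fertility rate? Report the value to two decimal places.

2.26

Sum of ASFRs = 0.175 + 0.199 + 0.208 + 0.261 + 0.282 + 0.291 + 0.250 + 0.208 + 0.195 + 0.189 = 2.258
TFR = 2.258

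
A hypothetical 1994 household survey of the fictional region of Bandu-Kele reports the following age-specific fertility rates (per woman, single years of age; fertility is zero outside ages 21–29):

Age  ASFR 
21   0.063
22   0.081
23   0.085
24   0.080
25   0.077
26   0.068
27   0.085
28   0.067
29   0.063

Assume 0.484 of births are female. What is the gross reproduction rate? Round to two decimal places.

Proportion female at birth = 0.484.
Sum of ASFRs = 0.063 + 0.081 + 0.085 + 0.080 + 0.077 + 0.068 + 0.085 + 0.067 + 0.063 = 0.669
TFR = 0.669
GRR = 0.484 × 0.669 = 0.32380

0.32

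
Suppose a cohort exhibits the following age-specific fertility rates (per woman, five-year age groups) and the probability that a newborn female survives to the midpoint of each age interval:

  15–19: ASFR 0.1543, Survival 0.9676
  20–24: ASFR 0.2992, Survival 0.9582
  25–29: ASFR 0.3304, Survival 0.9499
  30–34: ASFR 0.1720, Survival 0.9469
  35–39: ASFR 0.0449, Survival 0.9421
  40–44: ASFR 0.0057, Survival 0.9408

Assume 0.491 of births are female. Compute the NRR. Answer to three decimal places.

Proportion female at birth = 0.491.
Weighting each age-specific rate by interval width and survival:
  15–19: 5 × 0.1543 × 0.9676 = 0.74650
  20–24: 5 × 0.2992 × 0.9582 = 1.43347
  25–29: 5 × 0.3304 × 0.9499 = 1.56923
  30–34: 5 × 0.1720 × 0.9469 = 0.81433
  35–39: 5 × 0.0449 × 0.9421 = 0.21150
  40–44: 5 × 0.0057 × 0.9408 = 0.02681
Sum = 4.80184
NRR = 0.491 × 4.80184 = 2.35770
NRR > 1, so each generation more than replaces itself.

2.358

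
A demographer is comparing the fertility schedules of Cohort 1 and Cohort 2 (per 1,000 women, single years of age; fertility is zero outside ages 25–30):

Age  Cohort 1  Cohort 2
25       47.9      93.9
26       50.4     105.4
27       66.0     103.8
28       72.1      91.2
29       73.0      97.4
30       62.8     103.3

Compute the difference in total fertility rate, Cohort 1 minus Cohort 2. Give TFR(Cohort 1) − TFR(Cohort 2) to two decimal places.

Cohort 1:
  Sum of ASFRs = 47.9 + 50.4 + 66.0 + 72.1 + 73.0 + 62.8 = 372.2
  TFR = 372.2 / 1000 = 0.3722
Cohort 2:
  Sum of ASFRs = 93.9 + 105.4 + 103.8 + 91.2 + 97.4 + 103.3 = 595.0
  TFR = 595.0 / 1000 = 0.595
Difference = 0.3722 − 0.595 = -0.2228

-0.22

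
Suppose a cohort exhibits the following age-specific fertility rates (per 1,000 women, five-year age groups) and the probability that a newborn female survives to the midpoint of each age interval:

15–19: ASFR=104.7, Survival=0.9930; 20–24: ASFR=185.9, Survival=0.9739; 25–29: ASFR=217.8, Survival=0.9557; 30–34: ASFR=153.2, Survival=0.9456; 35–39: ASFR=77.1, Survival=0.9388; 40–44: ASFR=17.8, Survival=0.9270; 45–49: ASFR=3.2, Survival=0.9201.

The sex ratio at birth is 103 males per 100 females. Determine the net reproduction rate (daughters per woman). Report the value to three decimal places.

Proportion female at birth = 100 / (100 + 103) = 0.49261.
Weighting each age-specific rate by interval width and survival:
  15–19: 5 × 104.7/1000 × 0.9930 = 0.51984
  20–24: 5 × 185.9/1000 × 0.9739 = 0.90524
  25–29: 5 × 217.8/1000 × 0.9557 = 1.04076
  30–34: 5 × 153.2/1000 × 0.9456 = 0.72433
  35–39: 5 × 77.1/1000 × 0.9388 = 0.36191
  40–44: 5 × 17.8/1000 × 0.9270 = 0.08250
  45–49: 5 × 3.2/1000 × 0.9201 = 0.01472
Sum = 3.64930
NRR = 0.49261 × 3.64930 = 1.79768

1.798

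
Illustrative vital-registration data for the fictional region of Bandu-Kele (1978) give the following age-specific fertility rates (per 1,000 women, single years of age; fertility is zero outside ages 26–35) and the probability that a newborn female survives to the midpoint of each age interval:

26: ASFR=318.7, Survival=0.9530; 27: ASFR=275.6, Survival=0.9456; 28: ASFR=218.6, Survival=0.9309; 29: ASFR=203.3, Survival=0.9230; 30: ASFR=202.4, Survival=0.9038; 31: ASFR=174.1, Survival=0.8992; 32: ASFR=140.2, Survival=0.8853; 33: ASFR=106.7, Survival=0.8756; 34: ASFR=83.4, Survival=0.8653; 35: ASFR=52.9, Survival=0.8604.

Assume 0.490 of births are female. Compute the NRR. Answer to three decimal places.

Proportion female at birth = 0.490.
Weighting each age-specific rate by interval width and survival:
  26: 1 × 318.7/1000 × 0.9530 = 0.30372
  27: 1 × 275.6/1000 × 0.9456 = 0.26061
  28: 1 × 218.6/1000 × 0.9309 = 0.20349
  29: 1 × 203.3/1000 × 0.9230 = 0.18765
  30: 1 × 202.4/1000 × 0.9038 = 0.18293
  31: 1 × 174.1/1000 × 0.8992 = 0.15655
  32: 1 × 140.2/1000 × 0.8853 = 0.12412
  33: 1 × 106.7/1000 × 0.8756 = 0.09343
  34: 1 × 83.4/1000 × 0.8653 = 0.07217
  35: 1 × 52.9/1000 × 0.8604 = 0.04552
Sum = 1.63019
NRR = 0.490 × 1.63019 = 0.79879

0.799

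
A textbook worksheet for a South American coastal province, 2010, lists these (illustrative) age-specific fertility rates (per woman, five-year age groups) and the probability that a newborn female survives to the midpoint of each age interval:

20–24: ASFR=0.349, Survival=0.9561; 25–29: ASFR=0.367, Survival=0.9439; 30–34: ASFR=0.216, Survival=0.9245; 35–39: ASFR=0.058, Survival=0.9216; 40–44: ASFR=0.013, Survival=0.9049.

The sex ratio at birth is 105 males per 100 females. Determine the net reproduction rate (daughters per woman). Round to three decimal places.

2.305

Proportion female at birth = 100 / (100 + 105) = 0.48780.
Each age group contributes 5 × ASFR × survival:
  20–24: 5 × 0.349 × 0.9561 = 1.66839
  25–29: 5 × 0.367 × 0.9439 = 1.73206
  30–34: 5 × 0.216 × 0.9245 = 0.99846
  35–39: 5 × 0.058 × 0.9216 = 0.26726
  40–44: 5 × 0.013 × 0.9049 = 0.05882
Sum = 4.72499
NRR = 0.48780 × 4.72499 = 2.30485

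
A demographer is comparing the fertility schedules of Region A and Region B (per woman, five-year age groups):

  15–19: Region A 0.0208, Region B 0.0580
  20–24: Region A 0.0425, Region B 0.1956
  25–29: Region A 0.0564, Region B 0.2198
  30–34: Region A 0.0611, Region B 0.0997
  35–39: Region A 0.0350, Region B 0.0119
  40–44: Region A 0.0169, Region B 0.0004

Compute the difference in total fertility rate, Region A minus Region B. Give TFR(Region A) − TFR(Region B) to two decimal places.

Region A:
  Sum of ASFRs = 0.0208 + 0.0425 + 0.0564 + 0.0611 + 0.0350 + 0.0169 = 0.2327
  TFR = 5 × 0.2327 = 1.1635
Region B:
  Sum of ASFRs = 0.0580 + 0.1956 + 0.2198 + 0.0997 + 0.0119 + 0.0004 = 0.5854
  TFR = 5 × 0.5854 = 2.927
Difference = 1.1635 − 2.927 = -1.7635

-1.76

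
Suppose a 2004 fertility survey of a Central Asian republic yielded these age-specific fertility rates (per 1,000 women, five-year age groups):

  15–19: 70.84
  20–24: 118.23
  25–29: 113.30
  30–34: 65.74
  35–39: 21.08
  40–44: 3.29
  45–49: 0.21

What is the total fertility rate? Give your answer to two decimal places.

1.96

Sum of ASFRs = 70.84 + 118.23 + 113.30 + 65.74 + 21.08 + 3.29 + 0.21 = 392.69
TFR = 5 × 392.69 / 1000 = 1.96345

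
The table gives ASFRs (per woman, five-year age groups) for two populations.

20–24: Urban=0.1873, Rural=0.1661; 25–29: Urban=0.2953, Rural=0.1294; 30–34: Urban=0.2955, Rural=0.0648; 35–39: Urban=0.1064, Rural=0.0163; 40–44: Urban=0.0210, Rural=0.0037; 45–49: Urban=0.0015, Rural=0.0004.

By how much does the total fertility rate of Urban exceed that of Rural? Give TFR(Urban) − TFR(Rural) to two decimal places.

2.63

Urban:
  Sum of ASFRs = 0.1873 + 0.2953 + 0.2955 + 0.1064 + 0.0210 + 0.0015 = 0.9070
  TFR = 5 × 0.9070 = 4.535
Rural:
  Sum of ASFRs = 0.1661 + 0.1294 + 0.0648 + 0.0163 + 0.0037 + 0.0004 = 0.3807
  TFR = 5 × 0.3807 = 1.9035
Difference = 4.535 − 1.9035 = 2.6315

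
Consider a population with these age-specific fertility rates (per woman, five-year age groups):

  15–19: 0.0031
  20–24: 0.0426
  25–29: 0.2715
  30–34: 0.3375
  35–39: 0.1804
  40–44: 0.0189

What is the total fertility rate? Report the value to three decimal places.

Sum of ASFRs = 0.0031 + 0.0426 + 0.2715 + 0.3375 + 0.1804 + 0.0189 = 0.8540
TFR = 5 × 0.8540 = 4.27

4.270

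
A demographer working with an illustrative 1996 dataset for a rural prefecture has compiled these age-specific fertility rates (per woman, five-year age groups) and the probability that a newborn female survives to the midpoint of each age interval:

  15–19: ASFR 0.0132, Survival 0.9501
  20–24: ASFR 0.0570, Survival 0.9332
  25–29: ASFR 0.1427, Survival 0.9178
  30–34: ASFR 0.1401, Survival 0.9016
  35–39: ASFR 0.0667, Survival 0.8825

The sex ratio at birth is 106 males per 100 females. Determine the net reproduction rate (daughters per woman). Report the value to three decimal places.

0.927

Proportion female at birth = 100 / (100 + 106) = 0.48544.
Survival-weighted fertility by age (5·fₓ·Sₓ):
  15–19: 5 × 0.0132 × 0.9501 = 0.06271
  20–24: 5 × 0.0570 × 0.9332 = 0.26596
  25–29: 5 × 0.1427 × 0.9178 = 0.65485
  30–34: 5 × 0.1401 × 0.9016 = 0.63157
  35–39: 5 × 0.0667 × 0.8825 = 0.29431
Sum = 1.90940
NRR = 0.48544 × 1.90940 = 0.92690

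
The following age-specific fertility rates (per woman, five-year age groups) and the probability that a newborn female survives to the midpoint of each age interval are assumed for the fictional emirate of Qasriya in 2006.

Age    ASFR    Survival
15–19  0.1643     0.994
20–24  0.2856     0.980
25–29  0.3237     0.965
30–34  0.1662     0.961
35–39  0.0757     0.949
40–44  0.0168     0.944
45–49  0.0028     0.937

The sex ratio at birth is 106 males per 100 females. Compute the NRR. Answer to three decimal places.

Proportion female at birth = 100 / (100 + 106) = 0.48544.
Per-age-group product (5 × ASFR × survival probability):
  15–19: 5 × 0.1643 × 0.994 = 0.81657
  20–24: 5 × 0.2856 × 0.980 = 1.39944
  25–29: 5 × 0.3237 × 0.965 = 1.56185
  30–34: 5 × 0.1662 × 0.961 = 0.79859
  35–39: 5 × 0.0757 × 0.949 = 0.35920
  40–44: 5 × 0.0168 × 0.944 = 0.07930
  45–49: 5 × 0.0028 × 0.937 = 0.01312
Sum = 5.02807
NRR = 0.48544 × 5.02807 = 2.44083
NRR > 1, so each generation more than replaces itself.

2.441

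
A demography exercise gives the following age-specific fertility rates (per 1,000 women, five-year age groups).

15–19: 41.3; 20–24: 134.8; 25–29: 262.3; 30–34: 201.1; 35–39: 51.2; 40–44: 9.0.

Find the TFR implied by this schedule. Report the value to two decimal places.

Sum of ASFRs = 41.3 + 134.8 + 262.3 + 201.1 + 51.2 + 9.0 = 699.7
TFR = 5 × 699.7 / 1000 = 3.4985

3.50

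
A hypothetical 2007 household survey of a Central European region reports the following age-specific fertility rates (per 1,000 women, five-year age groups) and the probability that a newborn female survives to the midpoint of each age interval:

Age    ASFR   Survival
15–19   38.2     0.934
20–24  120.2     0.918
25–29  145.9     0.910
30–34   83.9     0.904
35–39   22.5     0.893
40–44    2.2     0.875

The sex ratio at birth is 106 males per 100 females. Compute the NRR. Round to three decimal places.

0.914

Proportion female at birth = 100 / (100 + 106) = 0.48544.
Survival-weighted fertility by age (5·fₓ·Sₓ):
  15–19: 5 × 38.2/1000 × 0.934 = 0.17839
  20–24: 5 × 120.2/1000 × 0.918 = 0.55172
  25–29: 5 × 145.9/1000 × 0.910 = 0.66385
  30–34: 5 × 83.9/1000 × 0.904 = 0.37923
  35–39: 5 × 22.5/1000 × 0.893 = 0.10046
  40–44: 5 × 2.2/1000 × 0.875 = 0.00963
Sum = 1.88328
NRR = 0.48544 × 1.88328 = 0.91422
An NRR under 1 implies long-run decline under these rates.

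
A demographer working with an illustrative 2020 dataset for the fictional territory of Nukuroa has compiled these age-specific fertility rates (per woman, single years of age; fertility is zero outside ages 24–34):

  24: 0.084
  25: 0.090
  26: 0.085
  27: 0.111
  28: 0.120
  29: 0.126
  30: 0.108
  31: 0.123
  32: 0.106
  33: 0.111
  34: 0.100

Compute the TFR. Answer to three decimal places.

1.164

Sum of ASFRs = 0.084 + 0.090 + 0.085 + 0.111 + 0.120 + 0.126 + 0.108 + 0.123 + 0.106 + 0.111 + 0.100 = 1.164
TFR = 1.164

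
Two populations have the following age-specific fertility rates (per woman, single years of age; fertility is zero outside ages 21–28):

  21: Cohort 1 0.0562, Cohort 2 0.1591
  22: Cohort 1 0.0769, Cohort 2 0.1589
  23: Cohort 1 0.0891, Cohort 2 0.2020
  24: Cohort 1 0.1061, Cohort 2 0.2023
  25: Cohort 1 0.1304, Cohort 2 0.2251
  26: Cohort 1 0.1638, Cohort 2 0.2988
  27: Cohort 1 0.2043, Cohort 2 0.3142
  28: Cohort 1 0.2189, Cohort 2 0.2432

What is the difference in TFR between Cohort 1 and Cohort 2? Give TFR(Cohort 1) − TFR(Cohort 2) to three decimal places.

-0.758

Cohort 1:
  Sum of ASFRs = 0.0562 + 0.0769 + 0.0891 + 0.1061 + 0.1304 + 0.1638 + 0.2043 + 0.2189 = 1.0457
  TFR = 1.0457
Cohort 2:
  Sum of ASFRs = 0.1591 + 0.1589 + 0.2020 + 0.2023 + 0.2251 + 0.2988 + 0.3142 + 0.2432 = 1.8036
  TFR = 1.8036
Difference = 1.0457 − 1.8036 = -0.7579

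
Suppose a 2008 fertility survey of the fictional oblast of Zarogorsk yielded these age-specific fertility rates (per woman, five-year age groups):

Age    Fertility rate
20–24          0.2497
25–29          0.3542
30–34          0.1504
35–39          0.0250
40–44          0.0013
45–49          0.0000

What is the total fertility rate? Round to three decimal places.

Sum of ASFRs = 0.2497 + 0.3542 + 0.1504 + 0.0250 + 0.0013 + 0.0000 = 0.7806
TFR = 5 × 0.7806 = 3.903

3.903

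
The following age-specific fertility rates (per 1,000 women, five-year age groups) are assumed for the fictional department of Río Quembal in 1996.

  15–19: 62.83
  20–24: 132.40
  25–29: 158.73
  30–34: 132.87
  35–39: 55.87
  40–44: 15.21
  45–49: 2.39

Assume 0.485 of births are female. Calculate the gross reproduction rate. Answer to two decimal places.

1.36

Proportion female at birth = 0.485.
Sum of ASFRs = 62.83 + 132.40 + 158.73 + 132.87 + 55.87 + 15.21 + 2.39 = 560.30
TFR = 5 × 560.30 / 1000 = 2.8015
GRR = 0.485 × 2.8015 = 1.35873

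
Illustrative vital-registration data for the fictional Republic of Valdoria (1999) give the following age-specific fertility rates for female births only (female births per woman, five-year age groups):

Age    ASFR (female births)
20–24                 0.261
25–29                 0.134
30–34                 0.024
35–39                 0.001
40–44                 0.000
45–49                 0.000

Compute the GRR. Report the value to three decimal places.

Sum of female ASFRs = 0.261 + 0.134 + 0.024 + 0.001 + 0.000 + 0.000 = 0.420
GRR = 5 × 0.420 = 2.1

2.100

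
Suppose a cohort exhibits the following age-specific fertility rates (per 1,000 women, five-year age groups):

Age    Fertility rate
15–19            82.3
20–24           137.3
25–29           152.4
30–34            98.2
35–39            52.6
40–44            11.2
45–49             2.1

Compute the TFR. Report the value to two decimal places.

Sum of ASFRs = 82.3 + 137.3 + 152.4 + 98.2 + 52.6 + 11.2 + 2.1 = 536.1
TFR = 5 × 536.1 / 1000 = 2.6805

2.68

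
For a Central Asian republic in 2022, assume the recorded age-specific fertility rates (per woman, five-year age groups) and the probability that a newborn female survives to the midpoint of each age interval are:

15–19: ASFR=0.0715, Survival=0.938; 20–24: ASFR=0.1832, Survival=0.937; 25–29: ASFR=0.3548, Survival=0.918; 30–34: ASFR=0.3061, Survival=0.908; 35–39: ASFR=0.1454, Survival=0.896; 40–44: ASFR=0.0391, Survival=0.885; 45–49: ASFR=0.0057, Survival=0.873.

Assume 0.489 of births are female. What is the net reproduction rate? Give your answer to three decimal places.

2.475

Proportion female at birth = 0.489.
Each age group contributes 5 × ASFR × survival:
  15–19: 5 × 0.0715 × 0.938 = 0.33534
  20–24: 5 × 0.1832 × 0.937 = 0.85829
  25–29: 5 × 0.3548 × 0.918 = 1.62853
  30–34: 5 × 0.3061 × 0.908 = 1.38969
  35–39: 5 × 0.1454 × 0.896 = 0.65139
  40–44: 5 × 0.0391 × 0.885 = 0.17302
  45–49: 5 × 0.0057 × 0.873 = 0.02488
Sum = 5.06114
NRR = 0.489 × 5.06114 = 2.47490
With NRR above 1 the population is above replacement fertility.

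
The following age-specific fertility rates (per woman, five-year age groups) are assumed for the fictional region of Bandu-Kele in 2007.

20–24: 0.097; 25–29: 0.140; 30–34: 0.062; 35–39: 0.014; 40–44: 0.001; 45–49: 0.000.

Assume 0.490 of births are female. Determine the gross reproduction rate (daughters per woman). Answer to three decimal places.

Proportion female at birth = 0.490.
Sum of ASFRs = 0.097 + 0.140 + 0.062 + 0.014 + 0.001 + 0.000 = 0.314
TFR = 5 × 0.314 = 1.57
GRR = 0.490 × 1.57 = 0.76930

0.769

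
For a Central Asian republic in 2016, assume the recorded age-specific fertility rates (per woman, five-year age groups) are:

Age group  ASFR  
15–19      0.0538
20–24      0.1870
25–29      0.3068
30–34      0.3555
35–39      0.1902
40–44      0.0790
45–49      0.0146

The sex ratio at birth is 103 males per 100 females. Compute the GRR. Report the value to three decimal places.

2.923

Proportion female at birth = 100 / (100 + 103) = 0.49261.
Sum of ASFRs = 0.0538 + 0.1870 + 0.3068 + 0.3555 + 0.1902 + 0.0790 + 0.0146 = 1.1869
TFR = 5 × 1.1869 = 5.9345
GRR = 0.49261 × 5.9345 = 2.92339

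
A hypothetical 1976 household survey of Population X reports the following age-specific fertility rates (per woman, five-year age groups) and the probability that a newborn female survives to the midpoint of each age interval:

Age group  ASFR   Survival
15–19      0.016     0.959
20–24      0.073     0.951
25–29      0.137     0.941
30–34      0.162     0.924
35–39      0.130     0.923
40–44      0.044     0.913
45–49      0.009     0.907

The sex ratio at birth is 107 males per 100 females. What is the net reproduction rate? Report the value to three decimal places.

Proportion female at birth = 100 / (100 + 107) = 0.48309.
Weighting each age-specific rate by interval width and survival:
  15–19: 5 × 0.016 × 0.959 = 0.07672
  20–24: 5 × 0.073 × 0.951 = 0.34712
  25–29: 5 × 0.137 × 0.941 = 0.64459
  30–34: 5 × 0.162 × 0.924 = 0.74844
  35–39: 5 × 0.130 × 0.923 = 0.59995
  40–44: 5 × 0.044 × 0.913 = 0.20086
  45–49: 5 × 0.009 × 0.907 = 0.04082
Sum = 2.65850
NRR = 0.48309 × 2.65850 = 1.28429

1.284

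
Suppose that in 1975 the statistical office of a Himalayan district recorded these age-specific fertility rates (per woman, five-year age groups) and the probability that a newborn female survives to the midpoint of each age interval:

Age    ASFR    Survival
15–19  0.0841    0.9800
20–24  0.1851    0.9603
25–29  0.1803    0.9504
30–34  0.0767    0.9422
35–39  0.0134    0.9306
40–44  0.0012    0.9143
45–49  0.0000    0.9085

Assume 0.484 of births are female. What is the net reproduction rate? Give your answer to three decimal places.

1.252

Proportion female at birth = 0.484.
Survival-weighted fertility by age (5·fₓ·Sₓ):
  15–19: 5 × 0.0841 × 0.9800 = 0.41209
  20–24: 5 × 0.1851 × 0.9603 = 0.88876
  25–29: 5 × 0.1803 × 0.9504 = 0.85679
  30–34: 5 × 0.0767 × 0.9422 = 0.36133
  35–39: 5 × 0.0134 × 0.9306 = 0.06235
  40–44: 5 × 0.0012 × 0.9143 = 0.00549
  45–49: 5 × 0.0000 × 0.9085 = 0.00000
Sum = 2.58681
NRR = 0.484 × 2.58681 = 1.25202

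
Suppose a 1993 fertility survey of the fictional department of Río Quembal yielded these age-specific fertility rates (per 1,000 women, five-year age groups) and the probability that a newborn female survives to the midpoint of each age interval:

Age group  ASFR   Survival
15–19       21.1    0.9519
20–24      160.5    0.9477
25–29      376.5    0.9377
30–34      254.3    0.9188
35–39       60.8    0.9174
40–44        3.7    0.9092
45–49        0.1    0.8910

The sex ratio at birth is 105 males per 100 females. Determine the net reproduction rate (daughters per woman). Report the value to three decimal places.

Proportion female at birth = 100 / (100 + 105) = 0.48780.
Weighting each age-specific rate by interval width and survival:
  15–19: 5 × 21.1/1000 × 0.9519 = 0.10043
  20–24: 5 × 160.5/1000 × 0.9477 = 0.76053
  25–29: 5 × 376.5/1000 × 0.9377 = 1.76522
  30–34: 5 × 254.3/1000 × 0.9188 = 1.16825
  35–39: 5 × 60.8/1000 × 0.9174 = 0.27889
  40–44: 5 × 3.7/1000 × 0.9092 = 0.01682
  45–49: 5 × 0.1/1000 × 0.8910 = 0.00045
Sum = 4.09059
NRR = 0.48780 × 4.09059 = 1.99539
With NRR above 1 the population is above replacement fertility.

1.995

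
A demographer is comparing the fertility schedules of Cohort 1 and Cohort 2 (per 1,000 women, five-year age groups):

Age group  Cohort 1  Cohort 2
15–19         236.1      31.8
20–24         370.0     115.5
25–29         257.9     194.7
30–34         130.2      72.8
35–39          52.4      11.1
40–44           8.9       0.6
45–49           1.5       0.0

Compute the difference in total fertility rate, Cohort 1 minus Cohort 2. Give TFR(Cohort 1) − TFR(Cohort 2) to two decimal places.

3.15

Cohort 1:
  Sum of ASFRs = 236.1 + 370.0 + 257.9 + 130.2 + 52.4 + 8.9 + 1.5 = 1057.0
  TFR = 5 × 1057.0 / 1000 = 5.285
Cohort 2:
  Sum of ASFRs = 31.8 + 115.5 + 194.7 + 72.8 + 11.1 + 0.6 + 0.0 = 426.5
  TFR = 5 × 426.5 / 1000 = 2.1325
Difference = 5.285 − 2.1325 = 3.1525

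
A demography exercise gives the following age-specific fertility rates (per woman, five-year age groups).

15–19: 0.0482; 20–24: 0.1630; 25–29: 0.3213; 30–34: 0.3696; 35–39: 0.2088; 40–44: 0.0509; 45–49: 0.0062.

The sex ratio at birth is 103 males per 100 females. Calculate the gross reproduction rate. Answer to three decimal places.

2.877

Proportion female at birth = 100 / (100 + 103) = 0.49261.
Sum of ASFRs = 0.0482 + 0.1630 + 0.3213 + 0.3696 + 0.2088 + 0.0509 + 0.0062 = 1.1680
TFR = 5 × 1.1680 = 5.84
GRR = 0.49261 × 5.84 = 2.87684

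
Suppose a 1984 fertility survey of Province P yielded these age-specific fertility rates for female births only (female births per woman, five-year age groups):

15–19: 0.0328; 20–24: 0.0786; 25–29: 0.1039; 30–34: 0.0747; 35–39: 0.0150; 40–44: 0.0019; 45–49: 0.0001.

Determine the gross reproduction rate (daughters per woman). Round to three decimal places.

1.535

Sum of female ASFRs = 0.0328 + 0.0786 + 0.1039 + 0.0747 + 0.0150 + 0.0019 + 0.0001 = 0.3070
GRR = 5 × 0.3070 = 1.535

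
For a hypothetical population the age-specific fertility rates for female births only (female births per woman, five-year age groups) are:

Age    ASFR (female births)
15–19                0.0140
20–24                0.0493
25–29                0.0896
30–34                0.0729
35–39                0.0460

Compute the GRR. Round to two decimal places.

Sum of female ASFRs = 0.0140 + 0.0493 + 0.0896 + 0.0729 + 0.0460 = 0.2718
GRR = 5 × 0.2718 = 1.359

1.36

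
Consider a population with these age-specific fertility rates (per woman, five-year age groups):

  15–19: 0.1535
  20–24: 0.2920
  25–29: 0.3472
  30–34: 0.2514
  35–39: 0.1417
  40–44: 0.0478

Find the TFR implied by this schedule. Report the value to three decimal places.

6.168

Sum of ASFRs = 0.1535 + 0.2920 + 0.3472 + 0.2514 + 0.1417 + 0.0478 = 1.2336
TFR = 5 × 1.2336 = 6.168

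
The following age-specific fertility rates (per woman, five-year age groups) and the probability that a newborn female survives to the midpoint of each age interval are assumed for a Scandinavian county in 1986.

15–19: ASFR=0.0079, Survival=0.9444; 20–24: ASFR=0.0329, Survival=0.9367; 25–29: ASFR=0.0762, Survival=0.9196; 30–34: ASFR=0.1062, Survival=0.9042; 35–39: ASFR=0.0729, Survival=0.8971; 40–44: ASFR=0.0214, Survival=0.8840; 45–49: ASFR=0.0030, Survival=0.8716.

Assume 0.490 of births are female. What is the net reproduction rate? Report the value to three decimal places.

0.714

Proportion female at birth = 0.490.
Per-age-group product (5 × ASFR × survival probability):
  15–19: 5 × 0.0079 × 0.9444 = 0.03730
  20–24: 5 × 0.0329 × 0.9367 = 0.15409
  25–29: 5 × 0.0762 × 0.9196 = 0.35037
  30–34: 5 × 0.1062 × 0.9042 = 0.48013
  35–39: 5 × 0.0729 × 0.8971 = 0.32699
  40–44: 5 × 0.0214 × 0.8840 = 0.09459
  45–49: 5 × 0.0030 × 0.8716 = 0.01307
Sum = 1.45654
NRR = 0.490 × 1.45654 = 0.71370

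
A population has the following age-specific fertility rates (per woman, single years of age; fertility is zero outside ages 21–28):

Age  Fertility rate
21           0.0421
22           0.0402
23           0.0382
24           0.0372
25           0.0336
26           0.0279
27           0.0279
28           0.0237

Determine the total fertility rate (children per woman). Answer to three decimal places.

Sum of ASFRs = 0.0421 + 0.0402 + 0.0382 + 0.0372 + 0.0336 + 0.0279 + 0.0279 + 0.0237 = 0.2708
TFR = 0.2708

0.271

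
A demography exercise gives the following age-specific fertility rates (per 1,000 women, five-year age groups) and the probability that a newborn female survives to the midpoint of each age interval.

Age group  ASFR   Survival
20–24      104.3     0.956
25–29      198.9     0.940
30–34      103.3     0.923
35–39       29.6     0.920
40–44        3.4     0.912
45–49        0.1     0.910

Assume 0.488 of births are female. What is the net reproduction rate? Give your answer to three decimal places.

Proportion female at birth = 0.488.
Each age group contributes 5 × ASFR × survival:
  20–24: 5 × 104.3/1000 × 0.956 = 0.49855
  25–29: 5 × 198.9/1000 × 0.940 = 0.93483
  30–34: 5 × 103.3/1000 × 0.923 = 0.47673
  35–39: 5 × 29.6/1000 × 0.920 = 0.13616
  40–44: 5 × 3.4/1000 × 0.912 = 0.01550
  45–49: 5 × 0.1/1000 × 0.910 = 0.00046
Sum = 2.06223
NRR = 0.488 × 2.06223 = 1.00637

1.006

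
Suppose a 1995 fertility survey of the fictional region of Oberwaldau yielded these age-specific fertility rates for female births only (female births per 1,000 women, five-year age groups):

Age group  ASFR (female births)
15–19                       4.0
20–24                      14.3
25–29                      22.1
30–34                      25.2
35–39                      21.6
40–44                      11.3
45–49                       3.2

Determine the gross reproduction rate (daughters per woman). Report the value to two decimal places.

0.51

Sum of female ASFRs = 4.0 + 14.3 + 22.1 + 25.2 + 21.6 + 11.3 + 3.2 = 101.7
GRR = 5 × 101.7 / 1000 = 0.5085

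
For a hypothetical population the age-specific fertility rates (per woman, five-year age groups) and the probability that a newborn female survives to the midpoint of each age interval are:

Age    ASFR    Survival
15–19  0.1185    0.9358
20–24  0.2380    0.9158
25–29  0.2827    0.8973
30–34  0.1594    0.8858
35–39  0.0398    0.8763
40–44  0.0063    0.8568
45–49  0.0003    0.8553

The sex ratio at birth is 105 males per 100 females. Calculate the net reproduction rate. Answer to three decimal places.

1.864

Proportion female at birth = 100 / (100 + 105) = 0.48780.
Per-age-group product (5 × ASFR × survival probability):
  15–19: 5 × 0.1185 × 0.9358 = 0.55446
  20–24: 5 × 0.2380 × 0.9158 = 1.08980
  25–29: 5 × 0.2827 × 0.8973 = 1.26833
  30–34: 5 × 0.1594 × 0.8858 = 0.70598
  35–39: 5 × 0.0398 × 0.8763 = 0.17438
  40–44: 5 × 0.0063 × 0.8568 = 0.02699
  45–49: 5 × 0.0003 × 0.8553 = 0.00128
Sum = 3.82122
NRR = 0.48780 × 3.82122 = 1.86399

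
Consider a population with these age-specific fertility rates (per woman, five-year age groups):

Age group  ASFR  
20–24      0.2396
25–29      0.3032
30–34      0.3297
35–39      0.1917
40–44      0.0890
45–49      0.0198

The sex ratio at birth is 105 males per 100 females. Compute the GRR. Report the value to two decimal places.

2.86

Proportion female at birth = 100 / (100 + 105) = 0.48780.
Sum of ASFRs = 0.2396 + 0.3032 + 0.3297 + 0.1917 + 0.0890 + 0.0198 = 1.1730
TFR = 5 × 1.1730 = 5.865
GRR = 0.48780 × 5.865 = 2.86095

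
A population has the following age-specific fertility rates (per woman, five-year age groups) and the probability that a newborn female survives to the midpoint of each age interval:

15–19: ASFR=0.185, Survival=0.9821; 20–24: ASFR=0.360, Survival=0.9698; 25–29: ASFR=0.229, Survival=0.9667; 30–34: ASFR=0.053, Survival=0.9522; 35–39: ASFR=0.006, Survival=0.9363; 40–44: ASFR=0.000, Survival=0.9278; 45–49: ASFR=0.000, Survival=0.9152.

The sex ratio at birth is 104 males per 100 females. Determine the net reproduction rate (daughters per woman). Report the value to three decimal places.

1.981

Proportion female at birth = 100 / (100 + 104) = 0.49020.
Weighting each age-specific rate by interval width and survival:
  15–19: 5 × 0.185 × 0.9821 = 0.90844
  20–24: 5 × 0.360 × 0.9698 = 1.74564
  25–29: 5 × 0.229 × 0.9667 = 1.10687
  30–34: 5 × 0.053 × 0.9522 = 0.25233
  35–39: 5 × 0.006 × 0.9363 = 0.02809
  40–44: 5 × 0.000 × 0.9278 = 0.00000
  45–49: 5 × 0.000 × 0.9152 = 0.00000
Sum = 4.04137
NRR = 0.49020 × 4.04137 = 1.98108
With NRR above 1 the population is above replacement fertility.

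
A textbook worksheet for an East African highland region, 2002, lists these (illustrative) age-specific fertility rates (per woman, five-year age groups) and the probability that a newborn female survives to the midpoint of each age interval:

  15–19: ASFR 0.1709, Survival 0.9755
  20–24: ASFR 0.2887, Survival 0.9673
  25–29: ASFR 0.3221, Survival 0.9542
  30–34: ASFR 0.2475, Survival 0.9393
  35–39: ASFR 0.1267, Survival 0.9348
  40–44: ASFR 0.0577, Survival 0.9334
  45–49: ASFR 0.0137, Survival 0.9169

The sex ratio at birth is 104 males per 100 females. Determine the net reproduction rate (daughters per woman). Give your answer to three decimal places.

Proportion female at birth = 100 / (100 + 104) = 0.49020.
Weighting each age-specific rate by interval width and survival:
  15–19: 5 × 0.1709 × 0.9755 = 0.83356
  20–24: 5 × 0.2887 × 0.9673 = 1.39630
  25–29: 5 × 0.3221 × 0.9542 = 1.53674
  30–34: 5 × 0.2475 × 0.9393 = 1.16238
  35–39: 5 × 0.1267 × 0.9348 = 0.59220
  40–44: 5 × 0.0577 × 0.9334 = 0.26929
  45–49: 5 × 0.0137 × 0.9169 = 0.06281
Sum = 5.85328
NRR = 0.49020 × 5.85328 = 2.86928

2.869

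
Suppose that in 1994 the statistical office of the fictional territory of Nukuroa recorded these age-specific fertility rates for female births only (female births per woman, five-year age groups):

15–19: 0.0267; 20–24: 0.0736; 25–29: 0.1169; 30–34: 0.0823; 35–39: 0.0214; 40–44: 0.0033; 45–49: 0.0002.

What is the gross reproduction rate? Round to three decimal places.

1.622

Sum of female ASFRs = 0.0267 + 0.0736 + 0.1169 + 0.0823 + 0.0214 + 0.0033 + 0.0002 = 0.3244
GRR = 5 × 0.3244 = 1.622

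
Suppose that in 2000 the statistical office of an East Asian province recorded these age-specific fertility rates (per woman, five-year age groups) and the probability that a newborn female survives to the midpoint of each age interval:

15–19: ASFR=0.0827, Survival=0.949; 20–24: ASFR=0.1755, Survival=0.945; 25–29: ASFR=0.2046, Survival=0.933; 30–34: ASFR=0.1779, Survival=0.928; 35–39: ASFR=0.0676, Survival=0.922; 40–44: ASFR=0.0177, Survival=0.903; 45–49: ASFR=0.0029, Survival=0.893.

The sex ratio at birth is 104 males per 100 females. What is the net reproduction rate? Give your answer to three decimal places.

Proportion female at birth = 100 / (100 + 104) = 0.49020.
Each age group contributes 5 × ASFR × survival:
  15–19: 5 × 0.0827 × 0.949 = 0.39241
  20–24: 5 × 0.1755 × 0.945 = 0.82924
  25–29: 5 × 0.2046 × 0.933 = 0.95446
  30–34: 5 × 0.1779 × 0.928 = 0.82546
  35–39: 5 × 0.0676 × 0.922 = 0.31164
  40–44: 5 × 0.0177 × 0.903 = 0.07992
  45–49: 5 × 0.0029 × 0.893 = 0.01295
Sum = 3.40608
NRR = 0.49020 × 3.40608 = 1.66966

1.670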